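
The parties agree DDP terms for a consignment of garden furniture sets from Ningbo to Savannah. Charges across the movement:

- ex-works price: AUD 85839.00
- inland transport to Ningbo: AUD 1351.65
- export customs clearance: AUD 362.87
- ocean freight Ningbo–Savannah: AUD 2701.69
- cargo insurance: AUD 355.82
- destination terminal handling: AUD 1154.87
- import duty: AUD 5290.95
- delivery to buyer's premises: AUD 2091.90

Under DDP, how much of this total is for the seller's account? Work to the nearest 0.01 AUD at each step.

Seller's account: AUD 99148.75

DDP: the seller bears all costs including import duty.
Seller's account: goods 85839.00 + inland to port 1351.65 + export clearance 362.87 + freight 2701.69 + insurance 355.82 + destination terminal 1154.87 + duty 5290.95 + delivery 2091.90 = 99148.75
Buyer's account: 0.00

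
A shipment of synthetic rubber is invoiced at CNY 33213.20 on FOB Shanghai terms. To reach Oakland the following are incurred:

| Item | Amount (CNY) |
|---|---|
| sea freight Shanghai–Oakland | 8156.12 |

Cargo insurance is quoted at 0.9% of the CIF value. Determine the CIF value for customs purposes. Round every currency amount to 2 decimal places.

Let C be the CIF value. C = FOB price + freight + 0.9% × C
C − 0.9% × C = 33213.20 + 8156.12
0.991 × C = 41369.32
C = 41369.32 / 0.991 = 41745.03
Insurance premium = 0.9% × 41745.03 = 375.71

CIF value: CNY 41745.03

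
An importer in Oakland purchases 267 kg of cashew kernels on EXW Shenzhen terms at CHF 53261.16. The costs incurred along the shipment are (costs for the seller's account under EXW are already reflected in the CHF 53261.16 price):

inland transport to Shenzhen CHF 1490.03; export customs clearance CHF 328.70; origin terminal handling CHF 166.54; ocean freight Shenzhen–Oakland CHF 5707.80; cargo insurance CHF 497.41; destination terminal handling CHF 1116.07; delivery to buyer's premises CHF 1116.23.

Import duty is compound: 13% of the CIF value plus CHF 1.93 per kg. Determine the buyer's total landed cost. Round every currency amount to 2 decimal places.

EXW: the seller makes goods available at their premises; the buyer bears all onward costs.
CIF value = EXW price + inland to port + export clearance + origin terminal + freight + insurance = 53261.16 + 1490.03 + 328.70 + 166.54 + 5707.80 + 497.41 = 61451.64
Ad valorem component: 61451.64 × 13% = 7988.71
Specific component: 267 × 1.93 = 515.31
Import duty = 7988.71 + 515.31 = 8504.02
Buyer bears: inland to port 1490.03 + export clearance 328.70 + origin terminal 166.54 + freight 5707.80 + insurance 497.41 + destination terminal 1116.07 + delivery 1116.23 + duty 8504.02 = 18926.80
Landed cost = invoice 53261.16 + 18926.80 = 72187.96

Total landed cost: CHF 72187.96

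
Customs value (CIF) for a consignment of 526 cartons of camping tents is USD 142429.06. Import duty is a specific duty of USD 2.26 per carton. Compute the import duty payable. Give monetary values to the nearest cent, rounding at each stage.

Import duty = 526 × 2.26 = 1188.76

Import duty: USD 1188.76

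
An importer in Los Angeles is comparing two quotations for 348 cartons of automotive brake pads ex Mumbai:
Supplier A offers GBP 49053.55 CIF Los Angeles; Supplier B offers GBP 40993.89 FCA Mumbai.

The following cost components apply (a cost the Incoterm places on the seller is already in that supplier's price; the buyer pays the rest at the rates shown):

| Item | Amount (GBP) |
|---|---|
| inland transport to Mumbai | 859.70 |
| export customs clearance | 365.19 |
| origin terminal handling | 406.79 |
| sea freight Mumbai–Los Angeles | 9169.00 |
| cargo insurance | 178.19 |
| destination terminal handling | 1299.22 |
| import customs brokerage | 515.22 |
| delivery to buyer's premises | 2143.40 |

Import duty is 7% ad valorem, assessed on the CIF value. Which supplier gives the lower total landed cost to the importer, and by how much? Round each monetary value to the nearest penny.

Supplier A (CIF):
The CIF price already equals the CIF value: 49053.55
Import duty = 49053.55 × 7% = 3433.75
Buyer bears (A): 1299.22 + 515.22 + 2143.40 = 3957.84
Landed cost (A) = invoice 49053.55 + 3957.84 + duty 3433.75 = 56445.14
Supplier B (FCA):
CIF value = FCA price + origin terminal + freight + insurance = 40993.89 + 406.79 + 9169.00 + 178.19 = 50747.87
Import duty = 50747.87 × 7% = 3552.35
Buyer bears (B): 406.79 + 9169.00 + 178.19 + 1299.22 + 515.22 + 2143.40 = 13711.82
Landed cost (B) = invoice 40993.89 + 13711.82 + duty 3552.35 = 58258.06
Difference = |56445.14 − 58258.06| = 1812.92

Supplier A is cheaper by GBP 1812.92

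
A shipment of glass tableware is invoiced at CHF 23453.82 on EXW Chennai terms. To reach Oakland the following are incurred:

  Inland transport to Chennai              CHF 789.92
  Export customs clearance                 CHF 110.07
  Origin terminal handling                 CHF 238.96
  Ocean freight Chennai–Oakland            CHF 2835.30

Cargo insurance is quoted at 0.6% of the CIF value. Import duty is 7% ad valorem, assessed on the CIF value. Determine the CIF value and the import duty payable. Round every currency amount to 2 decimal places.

Let C be the CIF value. C = EXW price + pre-shipment costs + freight + 0.6% × C
C − 0.6% × C = 23453.82 + 789.92 + 110.07 + 238.96 + 2835.30
0.994 × C = 27428.07
C = 27428.07 / 0.994 = 27593.63
Insurance premium = 0.6% × 27593.63 = 165.56
Import duty = 27593.63 × 7% = 1931.55

CIF value: CHF 27593.63; import duty: CHF 1931.55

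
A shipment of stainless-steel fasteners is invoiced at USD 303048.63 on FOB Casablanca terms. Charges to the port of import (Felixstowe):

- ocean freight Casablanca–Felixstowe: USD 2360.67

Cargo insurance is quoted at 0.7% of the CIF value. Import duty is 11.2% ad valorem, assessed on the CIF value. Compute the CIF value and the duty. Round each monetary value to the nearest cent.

Let C be the CIF value. C = FOB price + freight + 0.7% × C
C − 0.7% × C = 303048.63 + 2360.67
0.993 × C = 305409.30
C = 305409.30 / 0.993 = 307562.24
Insurance premium = 0.7% × 307562.24 = 2152.94
Import duty = 307562.24 × 11.2% = 34446.97

CIF value: USD 307562.24; import duty: USD 34446.97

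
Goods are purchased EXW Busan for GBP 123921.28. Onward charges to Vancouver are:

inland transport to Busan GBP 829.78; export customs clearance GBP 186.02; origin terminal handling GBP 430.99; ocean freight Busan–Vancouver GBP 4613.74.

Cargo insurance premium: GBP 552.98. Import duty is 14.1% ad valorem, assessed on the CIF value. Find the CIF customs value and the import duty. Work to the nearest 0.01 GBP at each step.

CIF value: GBP 130534.79; import duty: GBP 18405.41

CIF = EXW price + pre-shipment costs + freight + insurance
CIF = 123921.28 + 829.78 + 186.02 + 430.99 + 4613.74 + 552.98 = 130534.79
Import duty = 130534.79 × 14.1% = 18405.41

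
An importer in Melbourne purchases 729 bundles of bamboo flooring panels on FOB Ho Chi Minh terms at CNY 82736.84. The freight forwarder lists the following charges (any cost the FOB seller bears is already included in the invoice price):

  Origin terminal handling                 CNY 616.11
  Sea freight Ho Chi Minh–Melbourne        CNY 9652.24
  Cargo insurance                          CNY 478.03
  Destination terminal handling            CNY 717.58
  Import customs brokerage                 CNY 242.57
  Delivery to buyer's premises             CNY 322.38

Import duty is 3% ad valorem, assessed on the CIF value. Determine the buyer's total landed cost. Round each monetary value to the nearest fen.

FOB: the seller bears costs until goods are on board at the origin port; the buyer bears freight, insurance and all costs thereafter.
Already in the invoice (seller's account under FOB): origin terminal — exclude.
CIF value = FOB price + freight + insurance = 82736.84 + 9652.24 + 478.03 = 92867.11
Import duty = 92867.11 × 3% = 2786.01
Buyer bears: freight 9652.24 + insurance 478.03 + destination terminal 717.58 + brokerage 242.57 + delivery 322.38 + duty 2786.01 = 14198.81
Landed cost = invoice 82736.84 + 14198.81 = 96935.65

Total landed cost: CNY 96935.65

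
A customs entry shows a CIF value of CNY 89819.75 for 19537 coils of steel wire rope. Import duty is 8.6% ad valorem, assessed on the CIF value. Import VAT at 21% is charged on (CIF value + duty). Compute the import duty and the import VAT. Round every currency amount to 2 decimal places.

Import duty: CNY 7724.50; import VAT: CNY 20484.29

Import duty = 89819.75 × 8.6% = 7724.50
VAT base = CIF + duty = 89819.75 + 7724.50 = 97544.25
Import VAT = 97544.25 × 21% = 20484.29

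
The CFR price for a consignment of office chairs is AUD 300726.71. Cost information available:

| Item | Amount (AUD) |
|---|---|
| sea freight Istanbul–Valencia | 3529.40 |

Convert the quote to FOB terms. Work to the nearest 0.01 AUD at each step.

FOB price: AUD 297197.31

From CFR to FOB, the seller no longer bears: freight.
FOB price = 300726.71 − 3529.40 = 297197.31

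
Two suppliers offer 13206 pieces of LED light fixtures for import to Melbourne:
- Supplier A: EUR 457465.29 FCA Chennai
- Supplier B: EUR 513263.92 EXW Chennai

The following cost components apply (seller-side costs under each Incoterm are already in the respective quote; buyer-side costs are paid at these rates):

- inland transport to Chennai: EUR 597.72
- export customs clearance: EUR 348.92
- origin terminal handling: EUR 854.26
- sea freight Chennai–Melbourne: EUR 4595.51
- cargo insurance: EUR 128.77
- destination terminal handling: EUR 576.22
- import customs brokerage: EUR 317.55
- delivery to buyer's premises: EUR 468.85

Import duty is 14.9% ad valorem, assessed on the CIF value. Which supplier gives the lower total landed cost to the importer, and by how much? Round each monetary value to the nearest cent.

Supplier A is cheaper by EUR 65200.32

Supplier A (FCA):
CIF value = FCA price + origin terminal + freight + insurance = 457465.29 + 854.26 + 4595.51 + 128.77 = 463043.83
Import duty = 463043.83 × 14.9% = 68993.53
Buyer bears (A): 854.26 + 4595.51 + 128.77 + 576.22 + 317.55 + 468.85 = 6941.16
Landed cost (A) = invoice 457465.29 + 6941.16 + duty 68993.53 = 533399.98
Supplier B (EXW):
CIF value = EXW price + inland to port + export clearance + origin terminal + freight + insurance = 513263.92 + 597.72 + 348.92 + 854.26 + 4595.51 + 128.77 = 519789.10
Import duty = 519789.10 × 14.9% = 77448.58
Buyer bears (B): 597.72 + 348.92 + 854.26 + 4595.51 + 128.77 + 576.22 + 317.55 + 468.85 = 7887.80
Landed cost (B) = invoice 513263.92 + 7887.80 + duty 77448.58 = 598600.30
Difference = |533399.98 − 598600.30| = 65200.32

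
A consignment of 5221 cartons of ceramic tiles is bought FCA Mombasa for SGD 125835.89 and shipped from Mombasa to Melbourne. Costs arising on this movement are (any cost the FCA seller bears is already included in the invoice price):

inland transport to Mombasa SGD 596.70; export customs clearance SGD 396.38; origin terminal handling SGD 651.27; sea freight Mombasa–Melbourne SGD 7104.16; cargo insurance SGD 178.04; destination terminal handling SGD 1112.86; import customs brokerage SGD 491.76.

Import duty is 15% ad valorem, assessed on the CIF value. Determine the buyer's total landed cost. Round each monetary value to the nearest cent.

Total landed cost: SGD 155439.38

FCA: the seller delivers export-cleared goods to the carrier; the buyer bears costs from that point.
Already in the invoice (seller's account under FCA): inland to port, export clearance — exclude.
CIF value = FCA price + origin terminal + freight + insurance = 125835.89 + 651.27 + 7104.16 + 178.04 = 133769.36
Import duty = 133769.36 × 15% = 20065.40
Buyer bears: origin terminal 651.27 + freight 7104.16 + insurance 178.04 + destination terminal 1112.86 + brokerage 491.76 + duty 20065.40 = 29603.49
Landed cost = invoice 125835.89 + 29603.49 = 155439.38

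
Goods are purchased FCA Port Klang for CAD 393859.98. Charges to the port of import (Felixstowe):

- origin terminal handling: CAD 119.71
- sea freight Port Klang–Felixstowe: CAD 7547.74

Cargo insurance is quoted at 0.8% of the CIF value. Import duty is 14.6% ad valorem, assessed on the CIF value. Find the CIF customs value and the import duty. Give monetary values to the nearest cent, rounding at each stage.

CIF value: CAD 404765.55; import duty: CAD 59095.77

Let C be the CIF value. C = FCA price + pre-shipment costs + freight + 0.8% × C
C − 0.8% × C = 393859.98 + 119.71 + 7547.74
0.992 × C = 401527.43
C = 401527.43 / 0.992 = 404765.55
Insurance premium = 0.8% × 404765.55 = 3238.12
Import duty = 404765.55 × 14.6% = 59095.77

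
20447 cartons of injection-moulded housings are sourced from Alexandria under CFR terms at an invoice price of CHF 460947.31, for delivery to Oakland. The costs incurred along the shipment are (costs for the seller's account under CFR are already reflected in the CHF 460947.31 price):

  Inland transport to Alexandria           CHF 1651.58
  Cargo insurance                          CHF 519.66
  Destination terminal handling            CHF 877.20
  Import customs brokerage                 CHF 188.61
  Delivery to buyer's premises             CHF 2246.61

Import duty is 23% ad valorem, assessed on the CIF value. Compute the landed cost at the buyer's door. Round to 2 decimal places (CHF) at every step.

Total landed cost: CHF 570916.79

CFR: the seller pays costs through ocean freight to the destination port, but not insurance.
Already in the invoice (seller's account under CFR): inland to port — exclude.
CIF value = CFR price + insurance = 460947.31 + 519.66 = 461466.97
Import duty = 461466.97 × 23% = 106137.40
Buyer bears: insurance 519.66 + destination terminal 877.20 + brokerage 188.61 + delivery 2246.61 + duty 106137.40 = 109969.48
Landed cost = invoice 460947.31 + 109969.48 = 570916.79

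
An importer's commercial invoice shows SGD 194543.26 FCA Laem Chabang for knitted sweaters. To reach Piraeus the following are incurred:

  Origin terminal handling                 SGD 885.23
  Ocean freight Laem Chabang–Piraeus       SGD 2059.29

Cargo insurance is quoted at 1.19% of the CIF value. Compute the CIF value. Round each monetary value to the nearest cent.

CIF value: SGD 199866.19

Let C be the CIF value. C = FCA price + pre-shipment costs + freight + 1.19% × C
C − 1.19% × C = 194543.26 + 885.23 + 2059.29
0.9881 × C = 197487.78
C = 197487.78 / 0.9881 = 199866.19
Insurance premium = 1.19% × 199866.19 = 2378.41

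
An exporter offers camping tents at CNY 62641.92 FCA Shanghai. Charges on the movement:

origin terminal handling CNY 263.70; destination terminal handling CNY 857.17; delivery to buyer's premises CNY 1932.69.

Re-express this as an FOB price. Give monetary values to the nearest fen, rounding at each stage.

Not relevant to the conversion: delivery, destination terminal — on the buyer under both terms; not part of either seller's price.
From FCA to FOB, the seller additionally bears: origin terminal.
FOB price = 62641.92 + 263.70 = 62905.62

FOB price: CNY 62905.62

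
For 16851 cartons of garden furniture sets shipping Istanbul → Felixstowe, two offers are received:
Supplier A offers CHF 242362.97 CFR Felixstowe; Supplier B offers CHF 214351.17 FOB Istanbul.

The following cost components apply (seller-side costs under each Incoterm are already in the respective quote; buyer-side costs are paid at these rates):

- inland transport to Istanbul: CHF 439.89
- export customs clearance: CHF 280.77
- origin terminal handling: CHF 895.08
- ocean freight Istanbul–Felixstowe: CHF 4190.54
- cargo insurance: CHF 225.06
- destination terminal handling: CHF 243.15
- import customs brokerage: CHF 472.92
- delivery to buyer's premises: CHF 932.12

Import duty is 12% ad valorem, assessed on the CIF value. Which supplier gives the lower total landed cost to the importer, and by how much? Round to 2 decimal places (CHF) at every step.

Supplier B is cheaper by CHF 26679.81

Supplier A (CFR):
CIF value = CFR price + insurance = 242362.97 + 225.06 = 242588.03
Import duty = 242588.03 × 12% = 29110.56
Buyer bears (A): 225.06 + 243.15 + 472.92 + 932.12 = 1873.25
Landed cost (A) = invoice 242362.97 + 1873.25 + duty 29110.56 = 273346.78
Supplier B (FOB):
CIF value = FOB price + freight + insurance = 214351.17 + 4190.54 + 225.06 = 218766.77
Import duty = 218766.77 × 12% = 26252.01
Buyer bears (B): 4190.54 + 225.06 + 243.15 + 472.92 + 932.12 = 6063.79
Landed cost (B) = invoice 214351.17 + 6063.79 + duty 26252.01 = 246666.97
Difference = |273346.78 − 246666.97| = 26679.81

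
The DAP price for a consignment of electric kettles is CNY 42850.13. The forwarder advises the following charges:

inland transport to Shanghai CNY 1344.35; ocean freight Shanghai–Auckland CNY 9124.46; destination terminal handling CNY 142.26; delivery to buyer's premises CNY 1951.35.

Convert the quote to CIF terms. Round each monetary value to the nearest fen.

Not relevant to the conversion: inland to port, freight — on the seller under both DAP and CIF; already in the DAP price and stays in the CIF price.
From DAP to CIF, the seller no longer bears: destination terminal, delivery.
CIF price = 42850.13 − 142.26 − 1951.35 = 40756.52

CIF price: CNY 40756.52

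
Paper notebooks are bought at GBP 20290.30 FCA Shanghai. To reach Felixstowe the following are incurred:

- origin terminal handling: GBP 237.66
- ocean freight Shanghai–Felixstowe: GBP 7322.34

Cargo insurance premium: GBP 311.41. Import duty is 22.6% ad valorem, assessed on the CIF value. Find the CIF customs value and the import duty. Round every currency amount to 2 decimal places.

CIF value: GBP 28161.71; import duty: GBP 6364.55

CIF = FCA price + pre-shipment costs + freight + insurance
CIF = 20290.30 + 237.66 + 7322.34 + 311.41 = 28161.71
Import duty = 28161.71 × 22.6% = 6364.55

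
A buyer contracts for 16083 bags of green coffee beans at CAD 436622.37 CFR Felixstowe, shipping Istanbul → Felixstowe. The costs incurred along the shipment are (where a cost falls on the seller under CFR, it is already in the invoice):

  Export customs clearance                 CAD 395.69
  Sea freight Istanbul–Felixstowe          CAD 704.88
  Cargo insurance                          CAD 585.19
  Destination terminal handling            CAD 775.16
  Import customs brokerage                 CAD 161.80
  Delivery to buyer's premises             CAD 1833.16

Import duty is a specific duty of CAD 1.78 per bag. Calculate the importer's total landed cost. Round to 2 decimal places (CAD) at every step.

CFR: the seller pays costs through ocean freight to the destination port, but not insurance.
Already in the invoice (seller's account under CFR): export clearance, freight — exclude.
CIF value = CFR price + insurance = 436622.37 + 585.19 = 437207.56
Import duty = 16083 × 1.78 = 28627.74
Buyer bears: insurance 585.19 + destination terminal 775.16 + brokerage 161.80 + delivery 1833.16 + duty 28627.74 = 31983.05
Landed cost = invoice 436622.37 + 31983.05 = 468605.42

Total landed cost: CAD 468605.42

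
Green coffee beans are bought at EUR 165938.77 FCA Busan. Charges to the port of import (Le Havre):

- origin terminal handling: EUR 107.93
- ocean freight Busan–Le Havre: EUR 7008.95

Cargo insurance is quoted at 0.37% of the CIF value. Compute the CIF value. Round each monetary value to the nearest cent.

Let C be the CIF value. C = FCA price + pre-shipment costs + freight + 0.37% × C
C − 0.37% × C = 165938.77 + 107.93 + 7008.95
0.9963 × C = 173055.65
C = 173055.65 / 0.9963 = 173698.33
Insurance premium = 0.37% × 173698.33 = 642.68

CIF value: EUR 173698.33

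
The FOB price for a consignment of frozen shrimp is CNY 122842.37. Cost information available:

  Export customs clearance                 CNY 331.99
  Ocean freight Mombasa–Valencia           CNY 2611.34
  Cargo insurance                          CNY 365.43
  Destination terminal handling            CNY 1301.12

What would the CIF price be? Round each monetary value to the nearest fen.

Not relevant to the conversion: export clearance — on the seller under both FOB and CIF; already in the FOB price and stays in the CIF price. destination terminal — on the buyer under both terms; not part of either seller's price.
From FOB to CIF, the seller additionally bears: freight, insurance.
CIF price = 122842.37 + 2611.34 + 365.43 = 125819.14

CIF price: CNY 125819.14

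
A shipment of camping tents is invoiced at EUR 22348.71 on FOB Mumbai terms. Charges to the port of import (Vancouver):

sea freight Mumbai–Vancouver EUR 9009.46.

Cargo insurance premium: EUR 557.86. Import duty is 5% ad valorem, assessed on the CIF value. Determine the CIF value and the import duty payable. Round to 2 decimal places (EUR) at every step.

CIF = FOB price + freight + insurance
CIF = 22348.71 + 9009.46 + 557.86 = 31916.03
Import duty = 31916.03 × 5% = 1595.80

CIF value: EUR 31916.03; import duty: EUR 1595.80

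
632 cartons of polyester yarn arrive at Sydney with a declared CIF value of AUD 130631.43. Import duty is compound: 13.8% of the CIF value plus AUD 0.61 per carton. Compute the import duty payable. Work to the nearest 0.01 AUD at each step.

Import duty: AUD 18412.66

Ad valorem component: 130631.43 × 13.8% = 18027.14
Specific component: 632 × 0.61 = 385.52
Import duty = 18027.14 + 385.52 = 18412.66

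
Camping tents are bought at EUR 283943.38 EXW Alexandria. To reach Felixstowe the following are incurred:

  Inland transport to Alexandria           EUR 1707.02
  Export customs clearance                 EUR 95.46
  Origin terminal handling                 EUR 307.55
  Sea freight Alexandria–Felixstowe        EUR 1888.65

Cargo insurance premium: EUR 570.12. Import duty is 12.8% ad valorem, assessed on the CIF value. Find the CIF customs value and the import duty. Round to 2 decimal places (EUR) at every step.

CIF value: EUR 288512.18; import duty: EUR 36929.56

CIF = EXW price + pre-shipment costs + freight + insurance
CIF = 283943.38 + 1707.02 + 95.46 + 307.55 + 1888.65 + 570.12 = 288512.18
Import duty = 288512.18 × 12.8% = 36929.56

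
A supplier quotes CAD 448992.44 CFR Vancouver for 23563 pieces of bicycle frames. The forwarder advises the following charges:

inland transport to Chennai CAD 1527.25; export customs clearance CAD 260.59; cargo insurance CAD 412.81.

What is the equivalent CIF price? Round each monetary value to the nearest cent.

CIF price: CAD 449405.25

Not relevant to the conversion: export clearance, inland to port — on the seller under both CFR and CIF; already in the CFR price and stays in the CIF price.
From CFR to CIF, the seller additionally bears: insurance.
CIF price = 448992.44 + 412.81 = 449405.25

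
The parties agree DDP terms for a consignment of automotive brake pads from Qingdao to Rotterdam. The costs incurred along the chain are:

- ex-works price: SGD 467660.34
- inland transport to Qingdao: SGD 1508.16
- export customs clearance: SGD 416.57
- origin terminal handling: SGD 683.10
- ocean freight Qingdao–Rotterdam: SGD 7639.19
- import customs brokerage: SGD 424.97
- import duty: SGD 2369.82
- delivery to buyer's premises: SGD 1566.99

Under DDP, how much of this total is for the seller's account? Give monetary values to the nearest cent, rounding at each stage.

Seller's account: SGD 482269.14

DDP: the seller bears all costs including import duty.
Seller's account: goods 467660.34 + inland to port 1508.16 + export clearance 416.57 + origin terminal 683.10 + freight 7639.19 + brokerage 424.97 + duty 2369.82 + delivery 1566.99 = 482269.14
Buyer's account: 0.00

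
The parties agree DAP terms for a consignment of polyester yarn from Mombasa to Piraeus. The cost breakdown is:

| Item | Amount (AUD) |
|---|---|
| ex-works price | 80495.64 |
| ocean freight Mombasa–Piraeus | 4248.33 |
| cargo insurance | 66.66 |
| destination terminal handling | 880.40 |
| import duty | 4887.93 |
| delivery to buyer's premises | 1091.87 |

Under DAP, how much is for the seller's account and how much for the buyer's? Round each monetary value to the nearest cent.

Seller: AUD 86782.90; buyer: AUD 4887.93

DAP: the seller bears all costs to the named destination except import duty and clearance.
Seller's account: goods 80495.64 + freight 4248.33 + insurance 66.66 + destination terminal 880.40 + delivery 1091.87 = 86782.90
Buyer's account: duty 4887.93 = 4887.93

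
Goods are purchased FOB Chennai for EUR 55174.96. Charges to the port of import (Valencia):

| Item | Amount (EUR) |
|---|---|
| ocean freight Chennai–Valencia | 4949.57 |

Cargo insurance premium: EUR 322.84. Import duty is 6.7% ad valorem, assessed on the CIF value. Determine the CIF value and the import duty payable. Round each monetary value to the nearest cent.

CIF = FOB price + freight + insurance
CIF = 55174.96 + 4949.57 + 322.84 = 60447.37
Import duty = 60447.37 × 6.7% = 4049.97

CIF value: EUR 60447.37; import duty: EUR 4049.97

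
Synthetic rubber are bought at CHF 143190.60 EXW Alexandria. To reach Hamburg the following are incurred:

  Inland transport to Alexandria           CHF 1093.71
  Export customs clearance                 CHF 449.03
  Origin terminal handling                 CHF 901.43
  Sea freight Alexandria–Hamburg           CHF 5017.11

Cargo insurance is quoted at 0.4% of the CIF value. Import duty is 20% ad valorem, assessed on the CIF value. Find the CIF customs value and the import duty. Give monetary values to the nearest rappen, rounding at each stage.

Let C be the CIF value. C = EXW price + pre-shipment costs + freight + 0.4% × C
C − 0.4% × C = 143190.60 + 1093.71 + 449.03 + 901.43 + 5017.11
0.996 × C = 150651.88
C = 150651.88 / 0.996 = 151256.91
Insurance premium = 0.4% × 151256.91 = 605.03
Import duty = 151256.91 × 20% = 30251.38

CIF value: CHF 151256.91; import duty: CHF 30251.38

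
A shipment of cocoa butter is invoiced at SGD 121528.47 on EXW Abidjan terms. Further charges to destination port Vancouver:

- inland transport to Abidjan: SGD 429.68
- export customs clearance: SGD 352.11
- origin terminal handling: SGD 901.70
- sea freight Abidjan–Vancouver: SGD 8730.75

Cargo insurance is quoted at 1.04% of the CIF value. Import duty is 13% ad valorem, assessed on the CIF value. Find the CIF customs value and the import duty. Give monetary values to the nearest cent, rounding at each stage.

CIF value: SGD 133329.34; import duty: SGD 17332.81

Let C be the CIF value. C = EXW price + pre-shipment costs + freight + 1.04% × C
C − 1.04% × C = 121528.47 + 429.68 + 352.11 + 901.70 + 8730.75
0.9896 × C = 131942.71
C = 131942.71 / 0.9896 = 133329.34
Insurance premium = 1.04% × 133329.34 = 1386.63
Import duty = 133329.34 × 13% = 17332.81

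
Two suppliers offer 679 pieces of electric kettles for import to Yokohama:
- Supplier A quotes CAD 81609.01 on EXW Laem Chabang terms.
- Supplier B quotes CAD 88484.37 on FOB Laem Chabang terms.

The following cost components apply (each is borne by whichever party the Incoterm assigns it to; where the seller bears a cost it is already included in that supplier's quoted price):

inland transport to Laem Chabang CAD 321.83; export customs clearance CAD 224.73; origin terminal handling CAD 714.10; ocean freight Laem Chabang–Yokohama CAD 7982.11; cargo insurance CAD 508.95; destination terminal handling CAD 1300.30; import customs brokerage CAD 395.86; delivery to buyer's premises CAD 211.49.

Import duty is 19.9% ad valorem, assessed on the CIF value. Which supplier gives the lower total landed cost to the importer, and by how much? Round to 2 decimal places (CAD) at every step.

Supplier A is cheaper by CAD 6732.02

Supplier A (EXW):
CIF value = EXW price + inland to port + export clearance + origin terminal + freight + insurance = 81609.01 + 321.83 + 224.73 + 714.10 + 7982.11 + 508.95 = 91360.73
Import duty = 91360.73 × 19.9% = 18180.79
Buyer bears (A): 321.83 + 224.73 + 714.10 + 7982.11 + 508.95 + 1300.30 + 395.86 + 211.49 = 11659.37
Landed cost (A) = invoice 81609.01 + 11659.37 + duty 18180.79 = 111449.17
Supplier B (FOB):
CIF value = FOB price + freight + insurance = 88484.37 + 7982.11 + 508.95 = 96975.43
Import duty = 96975.43 × 19.9% = 19298.11
Buyer bears (B): 7982.11 + 508.95 + 1300.30 + 395.86 + 211.49 = 10398.71
Landed cost (B) = invoice 88484.37 + 10398.71 + duty 19298.11 = 118181.19
Difference = |111449.17 − 118181.19| = 6732.02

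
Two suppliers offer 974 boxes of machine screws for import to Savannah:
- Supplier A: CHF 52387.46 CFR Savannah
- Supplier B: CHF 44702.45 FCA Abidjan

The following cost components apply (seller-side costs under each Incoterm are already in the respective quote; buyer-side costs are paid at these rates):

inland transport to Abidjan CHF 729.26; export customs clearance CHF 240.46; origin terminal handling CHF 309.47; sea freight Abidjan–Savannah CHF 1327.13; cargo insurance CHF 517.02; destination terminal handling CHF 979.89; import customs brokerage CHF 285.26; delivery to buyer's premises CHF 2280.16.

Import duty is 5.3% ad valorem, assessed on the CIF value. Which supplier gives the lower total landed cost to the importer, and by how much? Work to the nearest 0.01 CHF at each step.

Supplier B is cheaper by CHF 6368.98

Supplier A (CFR):
CIF value = CFR price + insurance = 52387.46 + 517.02 = 52904.48
Import duty = 52904.48 × 5.3% = 2803.94
Buyer bears (A): 517.02 + 979.89 + 285.26 + 2280.16 = 4062.33
Landed cost (A) = invoice 52387.46 + 4062.33 + duty 2803.94 = 59253.73
Supplier B (FCA):
CIF value = FCA price + origin terminal + freight + insurance = 44702.45 + 309.47 + 1327.13 + 517.02 = 46856.07
Import duty = 46856.07 × 5.3% = 2483.37
Buyer bears (B): 309.47 + 1327.13 + 517.02 + 979.89 + 285.26 + 2280.16 = 5698.93
Landed cost (B) = invoice 44702.45 + 5698.93 + duty 2483.37 = 52884.75
Difference = |59253.73 − 52884.75| = 6368.98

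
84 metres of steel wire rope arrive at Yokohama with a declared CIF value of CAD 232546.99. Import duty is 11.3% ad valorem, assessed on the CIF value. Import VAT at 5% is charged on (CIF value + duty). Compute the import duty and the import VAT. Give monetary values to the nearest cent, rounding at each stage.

Import duty = 232546.99 × 11.3% = 26277.81
VAT base = CIF + duty = 232546.99 + 26277.81 = 258824.80
Import VAT = 258824.80 × 5% = 12941.24

Import duty: CAD 26277.81; import VAT: CAD 12941.24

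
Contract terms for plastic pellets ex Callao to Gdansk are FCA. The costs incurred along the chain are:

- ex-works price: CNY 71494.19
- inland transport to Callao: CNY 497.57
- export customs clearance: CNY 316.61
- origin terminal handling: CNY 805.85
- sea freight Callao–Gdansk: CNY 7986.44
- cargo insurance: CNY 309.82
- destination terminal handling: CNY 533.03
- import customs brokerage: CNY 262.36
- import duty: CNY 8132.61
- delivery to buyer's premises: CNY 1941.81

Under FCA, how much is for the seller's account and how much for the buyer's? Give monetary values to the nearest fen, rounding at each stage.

FCA: the seller delivers export-cleared goods to the carrier; the buyer bears costs from that point.
Seller's account: goods 71494.19 + inland to port 497.57 + export clearance 316.61 = 72308.37
Buyer's account: origin terminal 805.85 + freight 7986.44 + insurance 309.82 + destination terminal 533.03 + brokerage 262.36 + duty 8132.61 + delivery 1941.81 = 19971.92

Seller: CNY 72308.37; buyer: CNY 19971.92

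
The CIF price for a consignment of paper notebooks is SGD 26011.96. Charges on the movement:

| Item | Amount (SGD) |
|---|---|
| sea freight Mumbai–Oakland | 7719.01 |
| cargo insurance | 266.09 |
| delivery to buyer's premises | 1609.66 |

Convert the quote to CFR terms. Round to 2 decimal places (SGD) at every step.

CFR price: SGD 25745.87

Not relevant to the conversion: freight — on the seller under both CIF and CFR; already in the CIF price and stays in the CFR price. delivery — on the buyer under both terms; not part of either seller's price.
From CIF to CFR, the seller no longer bears: insurance.
CFR price = 26011.96 − 266.09 = 25745.87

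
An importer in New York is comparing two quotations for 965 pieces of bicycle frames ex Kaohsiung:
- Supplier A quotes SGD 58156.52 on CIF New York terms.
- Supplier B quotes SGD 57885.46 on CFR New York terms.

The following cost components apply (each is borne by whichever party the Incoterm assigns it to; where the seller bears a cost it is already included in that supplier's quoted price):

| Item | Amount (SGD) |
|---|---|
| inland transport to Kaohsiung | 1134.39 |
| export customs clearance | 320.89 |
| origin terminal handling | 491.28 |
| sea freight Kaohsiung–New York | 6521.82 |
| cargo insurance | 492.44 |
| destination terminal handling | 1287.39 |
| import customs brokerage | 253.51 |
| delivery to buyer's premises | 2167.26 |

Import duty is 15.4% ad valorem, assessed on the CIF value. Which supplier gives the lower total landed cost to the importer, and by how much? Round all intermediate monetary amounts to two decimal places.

Supplier A is cheaper by SGD 255.48

Supplier A (CIF):
The CIF price already equals the CIF value: 58156.52
Import duty = 58156.52 × 15.4% = 8956.10
Buyer bears (A): 1287.39 + 253.51 + 2167.26 = 3708.16
Landed cost (A) = invoice 58156.52 + 3708.16 + duty 8956.10 = 70820.78
Supplier B (CFR):
CIF value = CFR price + insurance = 57885.46 + 492.44 = 58377.90
Import duty = 58377.90 × 15.4% = 8990.20
Buyer bears (B): 492.44 + 1287.39 + 253.51 + 2167.26 = 4200.60
Landed cost (B) = invoice 57885.46 + 4200.60 + duty 8990.20 = 71076.26
Difference = |70820.78 − 71076.26| = 255.48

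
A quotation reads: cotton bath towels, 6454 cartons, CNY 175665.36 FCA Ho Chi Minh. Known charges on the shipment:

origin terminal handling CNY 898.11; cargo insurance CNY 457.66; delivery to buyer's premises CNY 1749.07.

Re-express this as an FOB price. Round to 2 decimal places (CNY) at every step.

Not relevant to the conversion: delivery, insurance — on the buyer under both terms; not part of either seller's price.
From FCA to FOB, the seller additionally bears: origin terminal.
FOB price = 175665.36 + 898.11 = 176563.47

FOB price: CNY 176563.47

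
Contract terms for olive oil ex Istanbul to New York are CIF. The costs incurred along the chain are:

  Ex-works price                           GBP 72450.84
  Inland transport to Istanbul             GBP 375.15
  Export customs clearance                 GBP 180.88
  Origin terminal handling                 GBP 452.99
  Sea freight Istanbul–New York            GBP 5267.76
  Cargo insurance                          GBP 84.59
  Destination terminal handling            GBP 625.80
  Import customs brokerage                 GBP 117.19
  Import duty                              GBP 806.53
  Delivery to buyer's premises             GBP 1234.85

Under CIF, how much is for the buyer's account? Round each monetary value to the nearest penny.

Buyer's account: GBP 2784.37

CIF: the seller pays costs through ocean freight and marine insurance to the destination port.
Seller's account: goods 72450.84 + inland to port 375.15 + export clearance 180.88 + origin terminal 452.99 + freight 5267.76 + insurance 84.59 = 78812.21
Buyer's account: destination terminal 625.80 + brokerage 117.19 + duty 806.53 + delivery 1234.85 = 2784.37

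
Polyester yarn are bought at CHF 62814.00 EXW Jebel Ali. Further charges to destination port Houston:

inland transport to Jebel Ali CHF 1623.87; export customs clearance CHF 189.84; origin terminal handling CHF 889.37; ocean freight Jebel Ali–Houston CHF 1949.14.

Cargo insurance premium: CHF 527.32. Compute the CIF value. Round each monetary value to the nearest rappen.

CIF = EXW price + pre-shipment costs + freight + insurance
CIF = 62814.00 + 1623.87 + 189.84 + 889.37 + 1949.14 + 527.32 = 67993.54

CIF value: CHF 67993.54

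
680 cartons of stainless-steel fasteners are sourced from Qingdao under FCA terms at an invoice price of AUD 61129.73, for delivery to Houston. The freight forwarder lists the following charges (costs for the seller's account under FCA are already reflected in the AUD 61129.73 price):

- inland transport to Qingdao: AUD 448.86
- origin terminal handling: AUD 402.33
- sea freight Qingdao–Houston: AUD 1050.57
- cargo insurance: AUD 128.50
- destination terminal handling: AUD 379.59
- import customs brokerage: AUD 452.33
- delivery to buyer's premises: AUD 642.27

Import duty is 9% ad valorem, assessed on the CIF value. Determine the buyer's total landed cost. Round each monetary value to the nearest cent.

Total landed cost: AUD 69829.32

FCA: the seller delivers export-cleared goods to the carrier; the buyer bears costs from that point.
Already in the invoice (seller's account under FCA): inland to port — exclude.
CIF value = FCA price + origin terminal + freight + insurance = 61129.73 + 402.33 + 1050.57 + 128.50 = 62711.13
Import duty = 62711.13 × 9% = 5644.00
Buyer bears: origin terminal 402.33 + freight 1050.57 + insurance 128.50 + destination terminal 379.59 + brokerage 452.33 + delivery 642.27 + duty 5644.00 = 8699.59
Landed cost = invoice 61129.73 + 8699.59 = 69829.32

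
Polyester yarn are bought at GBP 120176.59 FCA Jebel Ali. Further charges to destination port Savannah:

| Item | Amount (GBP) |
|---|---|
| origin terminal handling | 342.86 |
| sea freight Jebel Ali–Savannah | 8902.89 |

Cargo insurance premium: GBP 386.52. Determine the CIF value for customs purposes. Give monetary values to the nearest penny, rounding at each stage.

CIF value: GBP 129808.86

CIF = FCA price + pre-shipment costs + freight + insurance
CIF = 120176.59 + 342.86 + 8902.89 + 386.52 = 129808.86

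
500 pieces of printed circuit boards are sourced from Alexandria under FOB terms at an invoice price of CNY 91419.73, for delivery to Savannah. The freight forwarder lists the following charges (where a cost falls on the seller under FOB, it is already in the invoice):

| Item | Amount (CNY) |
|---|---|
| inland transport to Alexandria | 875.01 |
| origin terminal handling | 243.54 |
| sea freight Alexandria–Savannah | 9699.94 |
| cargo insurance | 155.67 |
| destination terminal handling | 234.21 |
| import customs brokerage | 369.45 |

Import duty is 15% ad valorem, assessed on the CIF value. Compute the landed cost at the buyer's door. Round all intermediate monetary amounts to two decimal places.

Total landed cost: CNY 117070.30

FOB: the seller bears costs until goods are on board at the origin port; the buyer bears freight, insurance and all costs thereafter.
Already in the invoice (seller's account under FOB): inland to port, origin terminal — exclude.
CIF value = FOB price + freight + insurance = 91419.73 + 9699.94 + 155.67 = 101275.34
Import duty = 101275.34 × 15% = 15191.30
Buyer bears: freight 9699.94 + insurance 155.67 + destination terminal 234.21 + brokerage 369.45 + duty 15191.30 = 25650.57
Landed cost = invoice 91419.73 + 25650.57 = 117070.30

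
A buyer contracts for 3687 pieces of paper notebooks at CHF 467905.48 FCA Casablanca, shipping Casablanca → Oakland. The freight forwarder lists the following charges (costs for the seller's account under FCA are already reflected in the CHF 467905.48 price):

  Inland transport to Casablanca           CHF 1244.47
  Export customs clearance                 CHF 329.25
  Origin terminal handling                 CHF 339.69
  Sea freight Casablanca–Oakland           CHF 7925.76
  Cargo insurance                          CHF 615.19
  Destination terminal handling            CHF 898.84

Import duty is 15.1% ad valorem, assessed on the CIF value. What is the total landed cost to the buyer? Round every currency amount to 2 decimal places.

Total landed cost: CHF 549679.66

FCA: the seller delivers export-cleared goods to the carrier; the buyer bears costs from that point.
Already in the invoice (seller's account under FCA): inland to port, export clearance — exclude.
CIF value = FCA price + origin terminal + freight + insurance = 467905.48 + 339.69 + 7925.76 + 615.19 = 476786.12
Import duty = 476786.12 × 15.1% = 71994.70
Buyer bears: origin terminal 339.69 + freight 7925.76 + insurance 615.19 + destination terminal 898.84 + duty 71994.70 = 81774.18
Landed cost = invoice 467905.48 + 81774.18 = 549679.66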